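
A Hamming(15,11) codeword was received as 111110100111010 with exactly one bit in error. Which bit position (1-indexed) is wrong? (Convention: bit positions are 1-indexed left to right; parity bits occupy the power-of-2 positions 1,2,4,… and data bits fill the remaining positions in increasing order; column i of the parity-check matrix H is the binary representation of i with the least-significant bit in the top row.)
Syndrome s = H · r^T (mod 2), r = 111110100111010:
  s[0] = (101010101010101)·(111110100111010) mod 2 = 1+0+1+0+1+0+1+0+0+0+1+0+0+0+0 mod 2 = 1
  s[1] = (011001100110011)·(111110100111010) mod 2 = 0+1+1+0+0+0+1+0+0+1+1+0+0+1+0 mod 2 = 0
  s[2] = (000111100001111)·(111110100111010) mod 2 = 0+0+0+1+1+0+1+0+0+0+0+1+0+1+0 mod 2 = 1
  s[3] = (000000011111111)·(111110100111010) mod 2 = 0+0+0+0+0+0+0+0+0+1+1+1+0+1+0 mod 2 = 0
Syndrome = 1010
Column i of H is the binary representation of i, so the syndrome is the binary index of the flipped bit.
Read s = 1010 with s[0] as LSB: 1·2^0 + 0·2^1 + 1·2^2 + 0·2^3 = 5.
Error is at bit position 5.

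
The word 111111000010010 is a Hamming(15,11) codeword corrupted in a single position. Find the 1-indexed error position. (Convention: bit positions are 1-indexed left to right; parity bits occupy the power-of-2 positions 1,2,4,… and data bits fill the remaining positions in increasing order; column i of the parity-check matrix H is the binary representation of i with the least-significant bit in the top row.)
Syndrome s = H · r^T (mod 2), r = 111111000010010:
  s[0] = (101010101010101)·(111111000010010) mod 2 = 1+0+1+0+1+0+0+0+0+0+1+0+0+0+0 mod 2 = 0
  s[1] = (011001100110011)·(111111000010010) mod 2 = 0+1+1+0+0+1+0+0+0+0+1+0+0+1+0 mod 2 = 1
  s[2] = (000111100001111)·(111111000010010) mod 2 = 0+0+0+1+1+1+0+0+0+0+0+0+0+1+0 mod 2 = 0
  s[3] = (000000011111111)·(111111000010010) mod 2 = 0+0+0+0+0+0+0+0+0+0+1+0+0+1+0 mod 2 = 0
Syndrome = 0100
Column i of H is the binary representation of i, so the syndrome is the binary index of the flipped bit.
Read s = 0100 with s[0] as LSB: 0·2^0 + 1·2^1 + 0·2^2 + 0·2^3 = 2.
Error is at bit position 2.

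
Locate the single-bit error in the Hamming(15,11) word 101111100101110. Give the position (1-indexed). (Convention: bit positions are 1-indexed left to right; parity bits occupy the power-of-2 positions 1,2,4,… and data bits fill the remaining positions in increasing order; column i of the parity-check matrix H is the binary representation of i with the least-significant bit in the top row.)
Syndrome s = H · r^T (mod 2), r = 101111100101110:
  s[0] = (101010101010101)·(101111100101110) mod 2 = 1+0+1+0+1+0+1+0+0+0+0+0+1+0+0 mod 2 = 1
  s[1] = (011001100110011)·(101111100101110) mod 2 = 0+0+1+0+0+1+1+0+0+1+0+0+0+1+0 mod 2 = 1
  s[2] = (000111100001111)·(101111100101110) mod 2 = 0+0+0+1+1+1+1+0+0+0+0+1+1+1+0 mod 2 = 1
  s[3] = (000000011111111)·(101111100101110) mod 2 = 0+0+0+0+0+0+0+0+0+1+0+1+1+1+0 mod 2 = 0
Syndrome = 1110
Column i of H is the binary representation of i, so the syndrome is the binary index of the flipped bit.
Read s = 1110 with s[0] as LSB: 1·2^0 + 1·2^1 + 1·2^2 + 0·2^3 = 7.
Error is at bit position 7.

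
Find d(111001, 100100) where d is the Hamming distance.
XOR = 011101, count of 1s = 4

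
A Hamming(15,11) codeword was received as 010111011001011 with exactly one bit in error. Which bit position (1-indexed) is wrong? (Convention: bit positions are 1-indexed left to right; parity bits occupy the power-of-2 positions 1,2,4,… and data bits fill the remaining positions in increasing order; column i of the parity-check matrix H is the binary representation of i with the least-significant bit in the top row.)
Syndrome s = H · r^T (mod 2), r = 010111011001011:
  s[0] = (101010101010101)·(010111011001011) mod 2 = 0+0+0+0+1+0+0+0+1+0+0+0+0+0+1 mod 2 = 1
  s[1] = (011001100110011)·(010111011001011) mod 2 = 0+1+0+0+0+1+0+0+0+0+0+0+0+1+1 mod 2 = 0
  s[2] = (000111100001111)·(010111011001011) mod 2 = 0+0+0+1+1+1+0+0+0+0+0+1+0+1+1 mod 2 = 0
  s[3] = (000000011111111)·(010111011001011) mod 2 = 0+0+0+0+0+0+0+1+1+0+0+1+0+1+1 mod 2 = 1
Syndrome = 1001
Column i of H is the binary representation of i, so the syndrome is the binary index of the flipped bit.
Read s = 1001 with s[0] as LSB: 1·2^0 + 0·2^1 + 0·2^2 + 1·2^3 = 9.
Error is at bit position 9.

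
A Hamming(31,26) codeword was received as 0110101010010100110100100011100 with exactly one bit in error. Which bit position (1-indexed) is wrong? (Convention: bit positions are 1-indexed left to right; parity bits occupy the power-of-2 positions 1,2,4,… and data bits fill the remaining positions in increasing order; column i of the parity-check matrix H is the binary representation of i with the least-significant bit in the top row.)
Syndrome s = H · r^T (mod 2), r = 0110101010010100110100100011100:
  s[0] = (1010101010101010101010101010101)·(0110101010010100110100100011100) mod 2 = 0+0+1+0+1+0+1+0+1+0+0+0+0+0+0+0+1+0+0+0+0+0+1+0+0+0+1+0+1+0+0 mod 2 = 0
  s[1] = (0110011001100110011001100110011)·(0110101010010100110100100011100) mod 2 = 0+1+1+0+0+0+1+0+0+0+0+0+0+1+0+0+0+1+0+0+0+0+1+0+0+0+1+0+0+0+0 mod 2 = 1
  s[2] = (0001111000011110000111100001111)·(0110101010010100110100100011100) mod 2 = 0+0+0+0+1+0+1+0+0+0+0+1+0+1+0+0+0+0+0+1+0+0+1+0+0+0+0+1+1+0+0 mod 2 = 0
  s[3] = (0000000111111110000000011111111)·(0110101010010100110100100011100) mod 2 = 0+0+0+0+0+0+0+0+1+0+0+1+0+1+0+0+0+0+0+0+0+0+0+0+0+0+1+1+1+0+0 mod 2 = 0
  s[4] = (0000000000000001111111111111111)·(0110101010010100110100100011100) mod 2 = 0+0+0+0+0+0+0+0+0+0+0+0+0+0+0+0+1+1+0+1+0+0+1+0+0+0+1+1+1+0+0 mod 2 = 1
Syndrome = 01001
Column i of H is the binary representation of i, so the syndrome is the binary index of the flipped bit.
Read s = 01001 with s[0] as LSB: 0·2^0 + 1·2^1 + 0·2^2 + 0·2^3 + 1·2^4 = 18.
Error is at bit position 18.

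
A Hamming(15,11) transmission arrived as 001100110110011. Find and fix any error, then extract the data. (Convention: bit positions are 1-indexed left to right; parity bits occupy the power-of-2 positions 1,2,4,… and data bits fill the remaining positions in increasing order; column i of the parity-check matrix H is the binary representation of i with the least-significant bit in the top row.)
Syndrome s = H · r^T (mod 2), r = 001100110110011:
  s[0] = (101010101010101)·(001100110110011) mod 2 = 0+0+1+0+0+0+1+0+0+0+1+0+0+0+1 mod 2 = 0
  s[1] = (011001100110011)·(001100110110011) mod 2 = 0+0+1+0+0+0+1+0+0+1+1+0+0+1+1 mod 2 = 0
  s[2] = (000111100001111)·(001100110110011) mod 2 = 0+0+0+1+0+0+1+0+0+0+0+0+0+1+1 mod 2 = 0
  s[3] = (000000011111111)·(001100110110011) mod 2 = 0+0+0+0+0+0+0+1+0+1+1+0+0+1+1 mod 2 = 1
Syndrome = 0001
Column 8 of H equals this syndrome → error at bit 8 (1-indexed).
Flip bit 8: 001100110110011 → 001100100110011
Extract data bits at positions {3,5,6,7,9,10,11,12,13,14,15}: 10010110011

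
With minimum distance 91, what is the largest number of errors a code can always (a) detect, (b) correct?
(a) Detection requires d_min ≥ e+1, so e ≤ d_min − 1 = 90.
(b) Correction requires d_min ≥ 2t+1, so t ≤ ⌊(d_min − 1)/2⌋ = ⌊90/2⌋ = 45.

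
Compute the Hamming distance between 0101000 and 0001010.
XOR = 0100010, count of 1s = 2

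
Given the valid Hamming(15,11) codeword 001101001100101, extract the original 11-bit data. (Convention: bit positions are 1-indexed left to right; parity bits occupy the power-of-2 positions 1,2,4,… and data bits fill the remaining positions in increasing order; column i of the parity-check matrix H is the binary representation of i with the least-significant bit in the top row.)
Parity bits occupy power-of-2 positions; data bits are at positions {3,5,6,7,9,10,11,12,13,14,15} (1-indexed).
Extract: c[3]=1 c[5]=0 c[6]=1 c[7]=0 c[9]=1 c[10]=1 c[11]=0 c[12]=0 c[13]=1 c[14]=0 c[15]=1
Data = 10101100101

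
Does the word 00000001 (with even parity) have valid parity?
Sum of all bits: 0+0+0+0+0+0+0+1 = 1; 1 mod 2 = 1. Result is 1 → parity error detected.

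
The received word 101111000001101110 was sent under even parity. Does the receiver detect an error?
Sum of received bits: 1+0+1+1+1+1+0+0+0+0+0+1+1+0+1+1+1+0 = 10; 10 mod 2 = 0. Result is 0 → no error detected.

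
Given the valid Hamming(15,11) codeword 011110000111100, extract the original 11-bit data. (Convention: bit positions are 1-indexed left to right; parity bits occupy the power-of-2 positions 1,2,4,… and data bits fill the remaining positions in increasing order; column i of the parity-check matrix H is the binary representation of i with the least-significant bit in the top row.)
Parity bits occupy power-of-2 positions; data bits are at positions {3,5,6,7,9,10,11,12,13,14,15} (1-indexed).
Extract: c[3]=1 c[5]=1 c[6]=0 c[7]=0 c[9]=0 c[10]=1 c[11]=1 c[12]=1 c[13]=1 c[14]=0 c[15]=0
Data = 11000111100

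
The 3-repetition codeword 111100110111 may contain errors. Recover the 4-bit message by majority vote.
Split into 3-bit blocks and majority-vote each:
  block 1 = 111: 3 ones, 0 zeros → 1
  block 2 = 100: 1 ones, 2 zeros → 0
  block 3 = 110: 2 ones, 1 zeros → 1
  block 4 = 111: 3 ones, 0 zeros → 1
Decoded = 1011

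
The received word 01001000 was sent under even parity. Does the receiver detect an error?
Sum of received bits: 0+1+0+0+1+0+0+0 = 2; 2 mod 2 = 0. Result is 0 → no error detected.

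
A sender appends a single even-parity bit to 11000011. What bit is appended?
Sum of data bits: 1+1+0+0+0+0+1+1 = 4.
4 mod 2 = 0, so parity bit = 0.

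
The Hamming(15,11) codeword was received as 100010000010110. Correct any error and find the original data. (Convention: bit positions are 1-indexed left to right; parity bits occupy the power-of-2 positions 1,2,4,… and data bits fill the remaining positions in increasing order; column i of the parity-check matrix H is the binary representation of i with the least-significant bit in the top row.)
Syndrome s = H · r^T (mod 2), r = 100010000010110:
  s[0] = (101010101010101)·(100010000010110) mod 2 = 1+0+0+0+1+0+0+0+0+0+1+0+1+0+0 mod 2 = 0
  s[1] = (011001100110011)·(100010000010110) mod 2 = 0+0+0+0+0+0+0+0+0+0+1+0+0+1+0 mod 2 = 0
  s[2] = (000111100001111)·(100010000010110) mod 2 = 0+0+0+0+1+0+0+0+0+0+0+0+1+1+0 mod 2 = 1
  s[3] = (000000011111111)·(100010000010110) mod 2 = 0+0+0+0+0+0+0+0+0+0+1+0+1+1+0 mod 2 = 1
Syndrome = 0011
Column 12 of H equals this syndrome → error at bit 12 (1-indexed).
Flip bit 12: 100010000010110 → 100010000011110
Extract data bits at positions {3,5,6,7,9,10,11,12,13,14,15}: 01000011110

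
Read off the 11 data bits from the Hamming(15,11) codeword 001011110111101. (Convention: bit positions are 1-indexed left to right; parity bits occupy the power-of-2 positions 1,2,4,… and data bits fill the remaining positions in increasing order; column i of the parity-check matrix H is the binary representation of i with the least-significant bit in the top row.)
Parity bits occupy power-of-2 positions; data bits are at positions {3,5,6,7,9,10,11,12,13,14,15} (1-indexed).
Extract: c[3]=1 c[5]=1 c[6]=1 c[7]=1 c[9]=0 c[10]=1 c[11]=1 c[12]=1 c[13]=1 c[14]=0 c[15]=1
Data = 11110111101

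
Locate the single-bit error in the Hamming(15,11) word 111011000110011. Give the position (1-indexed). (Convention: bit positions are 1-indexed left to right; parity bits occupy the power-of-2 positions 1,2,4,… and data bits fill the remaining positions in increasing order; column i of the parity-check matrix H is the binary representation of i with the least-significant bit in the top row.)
Syndrome s = H · r^T (mod 2), r = 111011000110011:
  s[0] = (101010101010101)·(111011000110011) mod 2 = 1+0+1+0+1+0+0+0+0+0+1+0+0+0+1 mod 2 = 1
  s[1] = (011001100110011)·(111011000110011) mod 2 = 0+1+1+0+0+1+0+0+0+1+1+0+0+1+1 mod 2 = 1
  s[2] = (000111100001111)·(111011000110011) mod 2 = 0+0+0+0+1+1+0+0+0+0+0+0+0+1+1 mod 2 = 0
  s[3] = (000000011111111)·(111011000110011) mod 2 = 0+0+0+0+0+0+0+0+0+1+1+0+0+1+1 mod 2 = 0
Syndrome = 1100
Column i of H is the binary representation of i, so the syndrome is the binary index of the flipped bit.
Read s = 1100 with s[0] as LSB: 1·2^0 + 1·2^1 + 0·2^2 + 0·2^3 = 3.
Error is at bit position 3.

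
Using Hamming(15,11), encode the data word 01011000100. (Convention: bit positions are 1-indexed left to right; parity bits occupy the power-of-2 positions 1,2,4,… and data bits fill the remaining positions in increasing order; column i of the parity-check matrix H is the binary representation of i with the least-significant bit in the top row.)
Codeword c = d · G (mod 2), d = 01011000100:
  c[0] = d·G[:,0] = (01011000100)·(11011010101) mod 2 = 0+1+0+1+1+0+0+0+1+0+0 mod 2 = 0
  c[1] = d·G[:,1] = (01011000100)·(10110110011) mod 2 = 0+0+0+1+0+0+0+0+0+0+0 mod 2 = 1
  c[2] = d·G[:,2] = (01011000100)·(10000000000) mod 2 = 0+0+0+0+0+0+0+0+0+0+0 mod 2 = 0
  c[3] = d·G[:,3] = (01011000100)·(01110001111) mod 2 = 0+1+0+1+0+0+0+0+1+0+0 mod 2 = 1
  c[4] = d·G[:,4] = (01011000100)·(01000000000) mod 2 = 0+1+0+0+0+0+0+0+0+0+0 mod 2 = 1
  c[5] = d·G[:,5] = (01011000100)·(00100000000) mod 2 = 0+0+0+0+0+0+0+0+0+0+0 mod 2 = 0
  c[6] = d·G[:,6] = (01011000100)·(00010000000) mod 2 = 0+0+0+1+0+0+0+0+0+0+0 mod 2 = 1
  c[7] = d·G[:,7] = (01011000100)·(00001111111) mod 2 = 0+0+0+0+1+0+0+0+1+0+0 mod 2 = 0
  c[8] = d·G[:,8] = (01011000100)·(00001000000) mod 2 = 0+0+0+0+1+0+0+0+0+0+0 mod 2 = 1
  c[9] = d·G[:,9] = (01011000100)·(00000100000) mod 2 = 0+0+0+0+0+0+0+0+0+0+0 mod 2 = 0
  c[10] = d·G[:,10] = (01011000100)·(00000010000) mod 2 = 0+0+0+0+0+0+0+0+0+0+0 mod 2 = 0
  c[11] = d·G[:,11] = (01011000100)·(00000001000) mod 2 = 0+0+0+0+0+0+0+0+0+0+0 mod 2 = 0
  c[12] = d·G[:,12] = (01011000100)·(00000000100) mod 2 = 0+0+0+0+0+0+0+0+1+0+0 mod 2 = 1
  c[13] = d·G[:,13] = (01011000100)·(00000000010) mod 2 = 0+0+0+0+0+0+0+0+0+0+0 mod 2 = 0
  c[14] = d·G[:,14] = (01011000100)·(00000000001) mod 2 = 0+0+0+0+0+0+0+0+0+0+0 mod 2 = 0
Codeword = 010110101000100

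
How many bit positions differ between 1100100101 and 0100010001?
XOR = 1000110100, count of 1s = 4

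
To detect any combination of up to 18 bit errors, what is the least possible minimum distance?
Detecting e errors requires d_min ≥ e + 1 = 18 + 1 = 19.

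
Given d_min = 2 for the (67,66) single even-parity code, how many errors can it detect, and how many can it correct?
Detection only: up to d_min − 1 = 1 errors.
Correction: up to ⌊(d_min − 1)/2⌋ = ⌊1/2⌋ = 0 errors.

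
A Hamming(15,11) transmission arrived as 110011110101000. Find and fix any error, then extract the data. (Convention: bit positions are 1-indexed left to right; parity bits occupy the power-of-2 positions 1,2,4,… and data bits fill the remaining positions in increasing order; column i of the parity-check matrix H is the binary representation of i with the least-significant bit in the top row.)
Syndrome s = H · r^T (mod 2), r = 110011110101000:
  s[0] = (101010101010101)·(110011110101000) mod 2 = 1+0+0+0+1+0+1+0+0+0+0+0+0+0+0 mod 2 = 1
  s[1] = (011001100110011)·(110011110101000) mod 2 = 0+1+0+0+0+1+1+0+0+1+0+0+0+0+0 mod 2 = 0
  s[2] = (000111100001111)·(110011110101000) mod 2 = 0+0+0+0+1+1+1+0+0+0+0+1+0+0+0 mod 2 = 0
  s[3] = (000000011111111)·(110011110101000) mod 2 = 0+0+0+0+0+0+0+1+0+1+0+1+0+0+0 mod 2 = 1
Syndrome = 1001
Column 9 of H equals this syndrome → error at bit 9 (1-indexed).
Flip bit 9: 110011110101000 → 110011111101000
Extract data bits at positions {3,5,6,7,9,10,11,12,13,14,15}: 01111101000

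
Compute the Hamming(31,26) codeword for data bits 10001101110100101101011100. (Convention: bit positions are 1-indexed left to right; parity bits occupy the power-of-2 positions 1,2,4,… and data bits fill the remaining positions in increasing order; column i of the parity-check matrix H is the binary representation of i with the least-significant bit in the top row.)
Codeword c = d · G (mod 2), d = 10001101110100101101011100:
  c[0] = d·G[:,0] = (10001101110100101101011100)·(11011010101101010101010101) mod 2 = 1+0+0+0+1+0+0+0+1+0+0+1+0+0+0+0+0+1+0+1+0+1+0+1+0+0 mod 2 = 0
  c[1] = d·G[:,1] = (10001101110100101101011100)·(10110110011011001100110011) mod 2 = 1+0+0+0+0+1+0+0+0+1+0+0+0+0+0+0+1+1+0+0+0+1+0+0+0+0 mod 2 = 0
  c[2] = d·G[:,2] = (10001101110100101101011100)·(10000000000000000000000000) mod 2 = 1+0+0+0+0+0+0+0+0+0+0+0+0+0+0+0+0+0+0+0+0+0+0+0+0+0 mod 2 = 1
  c[3] = d·G[:,3] = (10001101110100101101011100)·(01110001111000111100001111) mod 2 = 0+0+0+0+0+0+0+1+1+1+0+0+0+0+1+0+1+1+0+0+0+0+1+1+0+0 mod 2 = 0
  c[4] = d·G[:,4] = (10001101110100101101011100)·(01000000000000000000000000) mod 2 = 0+0+0+0+0+0+0+0+0+0+0+0+0+0+0+0+0+0+0+0+0+0+0+0+0+0 mod 2 = 0
  c[5] = d·G[:,5] = (10001101110100101101011100)·(00100000000000000000000000) mod 2 = 0+0+0+0+0+0+0+0+0+0+0+0+0+0+0+0+0+0+0+0+0+0+0+0+0+0 mod 2 = 0
  c[6] = d·G[:,6] = (10001101110100101101011100)·(00010000000000000000000000) mod 2 = 0+0+0+0+0+0+0+0+0+0+0+0+0+0+0+0+0+0+0+0+0+0+0+0+0+0 mod 2 = 0
  c[7] = d·G[:,7] = (10001101110100101101011100)·(00001111111000000011111111) mod 2 = 0+0+0+0+1+1+0+1+1+1+0+0+0+0+0+0+0+0+0+1+0+1+1+1+0+0 mod 2 = 1
  c[8] = d·G[:,8] = (10001101110100101101011100)·(00001000000000000000000000) mod 2 = 0+0+0+0+1+0+0+0+0+0+0+0+0+0+0+0+0+0+0+0+0+0+0+0+0+0 mod 2 = 1
  c[9] = d·G[:,9] = (10001101110100101101011100)·(00000100000000000000000000) mod 2 = 0+0+0+0+0+1+0+0+0+0+0+0+0+0+0+0+0+0+0+0+0+0+0+0+0+0 mod 2 = 1
  c[10] = d·G[:,10] = (10001101110100101101011100)·(00000010000000000000000000) mod 2 = 0+0+0+0+0+0+0+0+0+0+0+0+0+0+0+0+0+0+0+0+0+0+0+0+0+0 mod 2 = 0
  c[11] = d·G[:,11] = (10001101110100101101011100)·(00000001000000000000000000) mod 2 = 0+0+0+0+0+0+0+1+0+0+0+0+0+0+0+0+0+0+0+0+0+0+0+0+0+0 mod 2 = 1
  c[12] = d·G[:,12] = (10001101110100101101011100)·(00000000100000000000000000) mod 2 = 0+0+0+0+0+0+0+0+1+0+0+0+0+0+0+0+0+0+0+0+0+0+0+0+0+0 mod 2 = 1
  c[13] = d·G[:,13] = (10001101110100101101011100)·(00000000010000000000000000) mod 2 = 0+0+0+0+0+0+0+0+0+1+0+0+0+0+0+0+0+0+0+0+0+0+0+0+0+0 mod 2 = 1
  c[14] = d·G[:,14] = (10001101110100101101011100)·(00000000001000000000000000) mod 2 = 0+0+0+0+0+0+0+0+0+0+0+0+0+0+0+0+0+0+0+0+0+0+0+0+0+0 mod 2 = 0
  c[15] = d·G[:,15] = (10001101110100101101011100)·(00000000000111111111111111) mod 2 = 0+0+0+0+0+0+0+0+0+0+0+1+0+0+1+0+1+1+0+1+0+1+1+1+0+0 mod 2 = 0
  c[16] = d·G[:,16] = (10001101110100101101011100)·(00000000000100000000000000) mod 2 = 0+0+0+0+0+0+0+0+0+0+0+1+0+0+0+0+0+0+0+0+0+0+0+0+0+0 mod 2 = 1
  c[17] = d·G[:,17] = (10001101110100101101011100)·(00000000000010000000000000) mod 2 = 0+0+0+0+0+0+0+0+0+0+0+0+0+0+0+0+0+0+0+0+0+0+0+0+0+0 mod 2 = 0
  c[18] = d·G[:,18] = (10001101110100101101011100)·(00000000000001000000000000) mod 2 = 0+0+0+0+0+0+0+0+0+0+0+0+0+0+0+0+0+0+0+0+0+0+0+0+0+0 mod 2 = 0
  c[19] = d·G[:,19] = (10001101110100101101011100)·(00000000000000100000000000) mod 2 = 0+0+0+0+0+0+0+0+0+0+0+0+0+0+1+0+0+0+0+0+0+0+0+0+0+0 mod 2 = 1
  c[20] = d·G[:,20] = (10001101110100101101011100)·(00000000000000010000000000) mod 2 = 0+0+0+0+0+0+0+0+0+0+0+0+0+0+0+0+0+0+0+0+0+0+0+0+0+0 mod 2 = 0
  c[21] = d·G[:,21] = (10001101110100101101011100)·(00000000000000001000000000) mod 2 = 0+0+0+0+0+0+0+0+0+0+0+0+0+0+0+0+1+0+0+0+0+0+0+0+0+0 mod 2 = 1
  c[22] = d·G[:,22] = (10001101110100101101011100)·(00000000000000000100000000) mod 2 = 0+0+0+0+0+0+0+0+0+0+0+0+0+0+0+0+0+1+0+0+0+0+0+0+0+0 mod 2 = 1
  c[23] = d·G[:,23] = (10001101110100101101011100)·(00000000000000000010000000) mod 2 = 0+0+0+0+0+0+0+0+0+0+0+0+0+0+0+0+0+0+0+0+0+0+0+0+0+0 mod 2 = 0
  c[24] = d·G[:,24] = (10001101110100101101011100)·(00000000000000000001000000) mod 2 = 0+0+0+0+0+0+0+0+0+0+0+0+0+0+0+0+0+0+0+1+0+0+0+0+0+0 mod 2 = 1
  c[25] = d·G[:,25] = (10001101110100101101011100)·(00000000000000000000100000) mod 2 = 0+0+0+0+0+0+0+0+0+0+0+0+0+0+0+0+0+0+0+0+0+0+0+0+0+0 mod 2 = 0
  c[26] = d·G[:,26] = (10001101110100101101011100)·(00000000000000000000010000) mod 2 = 0+0+0+0+0+0+0+0+0+0+0+0+0+0+0+0+0+0+0+0+0+1+0+0+0+0 mod 2 = 1
  c[27] = d·G[:,27] = (10001101110100101101011100)·(00000000000000000000001000) mod 2 = 0+0+0+0+0+0+0+0+0+0+0+0+0+0+0+0+0+0+0+0+0+0+1+0+0+0 mod 2 = 1
  c[28] = d·G[:,28] = (10001101110100101101011100)·(00000000000000000000000100) mod 2 = 0+0+0+0+0+0+0+0+0+0+0+0+0+0+0+0+0+0+0+0+0+0+0+1+0+0 mod 2 = 1
  c[29] = d·G[:,29] = (10001101110100101101011100)·(00000000000000000000000010) mod 2 = 0+0+0+0+0+0+0+0+0+0+0+0+0+0+0+0+0+0+0+0+0+0+0+0+0+0 mod 2 = 0
  c[30] = d·G[:,30] = (10001101110100101101011100)·(00000000000000000000000001) mod 2 = 0+0+0+0+0+0+0+0+0+0+0+0+0+0+0+0+0+0+0+0+0+0+0+0+0+0 mod 2 = 0
Codeword = 0010000111011100100101101011100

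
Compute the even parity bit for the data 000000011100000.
Sum of data bits: 0+0+0+0+0+0+0+1+1+1+0+0+0+0+0 = 3.
3 mod 2 = 1, so parity bit = 1.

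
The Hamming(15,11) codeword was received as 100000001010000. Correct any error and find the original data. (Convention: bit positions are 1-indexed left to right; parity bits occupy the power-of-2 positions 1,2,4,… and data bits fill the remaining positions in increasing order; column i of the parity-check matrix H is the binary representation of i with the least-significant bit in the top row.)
Syndrome s = H · r^T (mod 2), r = 100000001010000:
  s[0] = (101010101010101)·(100000001010000) mod 2 = 1+0+0+0+0+0+0+0+1+0+1+0+0+0+0 mod 2 = 1
  s[1] = (011001100110011)·(100000001010000) mod 2 = 0+0+0+0+0+0+0+0+0+0+1+0+0+0+0 mod 2 = 1
  s[2] = (000111100001111)·(100000001010000) mod 2 = 0+0+0+0+0+0+0+0+0+0+0+0+0+0+0 mod 2 = 0
  s[3] = (000000011111111)·(100000001010000) mod 2 = 0+0+0+0+0+0+0+0+1+0+1+0+0+0+0 mod 2 = 0
Syndrome = 1100
Column 3 of H equals this syndrome → error at bit 3 (1-indexed).
Flip bit 3: 100000001010000 → 101000001010000
Extract data bits at positions {3,5,6,7,9,10,11,12,13,14,15}: 10001010000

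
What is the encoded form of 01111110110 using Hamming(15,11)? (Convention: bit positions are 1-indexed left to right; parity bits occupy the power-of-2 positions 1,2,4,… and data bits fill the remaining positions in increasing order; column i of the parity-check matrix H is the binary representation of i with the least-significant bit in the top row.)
Codeword c = d · G (mod 2), d = 01111110110:
  c[0] = d·G[:,0] = (01111110110)·(11011010101) mod 2 = 0+1+0+1+1+0+1+0+1+0+0 mod 2 = 1
  c[1] = d·G[:,1] = (01111110110)·(10110110011) mod 2 = 0+0+1+1+0+1+1+0+0+1+0 mod 2 = 1
  c[2] = d·G[:,2] = (01111110110)·(10000000000) mod 2 = 0+0+0+0+0+0+0+0+0+0+0 mod 2 = 0
  c[3] = d·G[:,3] = (01111110110)·(01110001111) mod 2 = 0+1+1+1+0+0+0+0+1+1+0 mod 2 = 1
  c[4] = d·G[:,4] = (01111110110)·(01000000000) mod 2 = 0+1+0+0+0+0+0+0+0+0+0 mod 2 = 1
  c[5] = d·G[:,5] = (01111110110)·(00100000000) mod 2 = 0+0+1+0+0+0+0+0+0+0+0 mod 2 = 1
  c[6] = d·G[:,6] = (01111110110)·(00010000000) mod 2 = 0+0+0+1+0+0+0+0+0+0+0 mod 2 = 1
  c[7] = d·G[:,7] = (01111110110)·(00001111111) mod 2 = 0+0+0+0+1+1+1+0+1+1+0 mod 2 = 1
  c[8] = d·G[:,8] = (01111110110)·(00001000000) mod 2 = 0+0+0+0+1+0+0+0+0+0+0 mod 2 = 1
  c[9] = d·G[:,9] = (01111110110)·(00000100000) mod 2 = 0+0+0+0+0+1+0+0+0+0+0 mod 2 = 1
  c[10] = d·G[:,10] = (01111110110)·(00000010000) mod 2 = 0+0+0+0+0+0+1+0+0+0+0 mod 2 = 1
  c[11] = d·G[:,11] = (01111110110)·(00000001000) mod 2 = 0+0+0+0+0+0+0+0+0+0+0 mod 2 = 0
  c[12] = d·G[:,12] = (01111110110)·(00000000100) mod 2 = 0+0+0+0+0+0+0+0+1+0+0 mod 2 = 1
  c[13] = d·G[:,13] = (01111110110)·(00000000010) mod 2 = 0+0+0+0+0+0+0+0+0+1+0 mod 2 = 1
  c[14] = d·G[:,14] = (01111110110)·(00000000001) mod 2 = 0+0+0+0+0+0+0+0+0+0+0 mod 2 = 0
Codeword = 110111111110110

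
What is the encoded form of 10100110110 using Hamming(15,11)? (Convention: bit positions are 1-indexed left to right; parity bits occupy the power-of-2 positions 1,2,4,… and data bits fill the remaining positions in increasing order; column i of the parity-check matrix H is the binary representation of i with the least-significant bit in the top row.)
Codeword c = d · G (mod 2), d = 10100110110:
  c[0] = d·G[:,0] = (10100110110)·(11011010101) mod 2 = 1+0+0+0+0+0+1+0+1+0+0 mod 2 = 1
  c[1] = d·G[:,1] = (10100110110)·(10110110011) mod 2 = 1+0+1+0+0+1+1+0+0+1+0 mod 2 = 1
  c[2] = d·G[:,2] = (10100110110)·(10000000000) mod 2 = 1+0+0+0+0+0+0+0+0+0+0 mod 2 = 1
  c[3] = d·G[:,3] = (10100110110)·(01110001111) mod 2 = 0+0+1+0+0+0+0+0+1+1+0 mod 2 = 1
  c[4] = d·G[:,4] = (10100110110)·(01000000000) mod 2 = 0+0+0+0+0+0+0+0+0+0+0 mod 2 = 0
  c[5] = d·G[:,5] = (10100110110)·(00100000000) mod 2 = 0+0+1+0+0+0+0+0+0+0+0 mod 2 = 1
  c[6] = d·G[:,6] = (10100110110)·(00010000000) mod 2 = 0+0+0+0+0+0+0+0+0+0+0 mod 2 = 0
  c[7] = d·G[:,7] = (10100110110)·(00001111111) mod 2 = 0+0+0+0+0+1+1+0+1+1+0 mod 2 = 0
  c[8] = d·G[:,8] = (10100110110)·(00001000000) mod 2 = 0+0+0+0+0+0+0+0+0+0+0 mod 2 = 0
  c[9] = d·G[:,9] = (10100110110)·(00000100000) mod 2 = 0+0+0+0+0+1+0+0+0+0+0 mod 2 = 1
  c[10] = d·G[:,10] = (10100110110)·(00000010000) mod 2 = 0+0+0+0+0+0+1+0+0+0+0 mod 2 = 1
  c[11] = d·G[:,11] = (10100110110)·(00000001000) mod 2 = 0+0+0+0+0+0+0+0+0+0+0 mod 2 = 0
  c[12] = d·G[:,12] = (10100110110)·(00000000100) mod 2 = 0+0+0+0+0+0+0+0+1+0+0 mod 2 = 1
  c[13] = d·G[:,13] = (10100110110)·(00000000010) mod 2 = 0+0+0+0+0+0+0+0+0+1+0 mod 2 = 1
  c[14] = d·G[:,14] = (10100110110)·(00000000001) mod 2 = 0+0+0+0+0+0+0+0+0+0+0 mod 2 = 0
Codeword = 111101000110110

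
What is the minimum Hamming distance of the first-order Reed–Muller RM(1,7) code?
d_min = 64 (RM(1,7) has length 128 and minimum distance 2^(m−1) = 64).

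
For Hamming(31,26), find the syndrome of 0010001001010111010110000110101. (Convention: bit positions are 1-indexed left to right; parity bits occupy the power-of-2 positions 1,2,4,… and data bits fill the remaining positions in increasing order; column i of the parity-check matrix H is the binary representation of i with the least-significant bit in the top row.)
Syndrome s = H · r^T (mod 2), r = 0010001001010111010110000110101:
  s[0] = (1010101010101010101010101010101)·(0010001001010111010110000110101) mod 2 = 0+0+1+0+0+0+1+0+0+0+0+0+0+0+1+0+0+0+0+0+1+0+0+0+0+0+1+0+1+0+1 mod 2 = 1
  s[1] = (0110011001100110011001100110011)·(0010001001010111010110000110101) mod 2 = 0+0+1+0+0+0+1+0+0+1+0+0+0+1+1+0+0+1+0+0+0+0+0+0+0+1+1+0+0+0+1 mod 2 = 1
  s[2] = (0001111000011110000111100001111)·(0010001001010111010110000110101) mod 2 = 0+0+0+0+0+0+1+0+0+0+0+1+0+1+1+0+0+0+0+1+1+0+0+0+0+0+0+0+1+0+1 mod 2 = 0
  s[3] = (0000000111111110000000011111111)·(0010001001010111010110000110101) mod 2 = 0+0+0+0+0+0+0+0+0+1+0+1+0+1+1+0+0+0+0+0+0+0+0+0+0+1+1+0+1+0+1 mod 2 = 0
  s[4] = (0000000000000001111111111111111)·(0010001001010111010110000110101) mod 2 = 0+0+0+0+0+0+0+0+0+0+0+0+0+0+0+1+0+1+0+1+1+0+0+0+0+1+1+0+1+0+1 mod 2 = 0
Syndrome = 11000
Non-zero syndrome: error at position 3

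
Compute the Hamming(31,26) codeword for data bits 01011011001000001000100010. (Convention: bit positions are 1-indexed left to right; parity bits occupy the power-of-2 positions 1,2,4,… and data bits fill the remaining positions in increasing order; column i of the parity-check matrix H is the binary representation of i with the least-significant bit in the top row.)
Codeword c = d · G (mod 2), d = 01011011001000001000100010:
  c[0] = d·G[:,0] = (01011011001000001000100010)·(11011010101101010101010101) mod 2 = 0+1+0+1+1+0+1+0+0+0+1+0+0+0+0+0+0+0+0+0+0+0+0+0+0+0 mod 2 = 1
  c[1] = d·G[:,1] = (01011011001000001000100010)·(10110110011011001100110011) mod 2 = 0+0+0+1+0+0+1+0+0+0+1+0+0+0+0+0+1+0+0+0+1+0+0+0+1+0 mod 2 = 0
  c[2] = d·G[:,2] = (01011011001000001000100010)·(10000000000000000000000000) mod 2 = 0+0+0+0+0+0+0+0+0+0+0+0+0+0+0+0+0+0+0+0+0+0+0+0+0+0 mod 2 = 0
  c[3] = d·G[:,3] = (01011011001000001000100010)·(01110001111000111100001111) mod 2 = 0+1+0+1+0+0+0+1+0+0+1+0+0+0+0+0+1+0+0+0+0+0+0+0+1+0 mod 2 = 0
  c[4] = d·G[:,4] = (01011011001000001000100010)·(01000000000000000000000000) mod 2 = 0+1+0+0+0+0+0+0+0+0+0+0+0+0+0+0+0+0+0+0+0+0+0+0+0+0 mod 2 = 1
  c[5] = d·G[:,5] = (01011011001000001000100010)·(00100000000000000000000000) mod 2 = 0+0+0+0+0+0+0+0+0+0+0+0+0+0+0+0+0+0+0+0+0+0+0+0+0+0 mod 2 = 0
  c[6] = d·G[:,6] = (01011011001000001000100010)·(00010000000000000000000000) mod 2 = 0+0+0+1+0+0+0+0+0+0+0+0+0+0+0+0+0+0+0+0+0+0+0+0+0+0 mod 2 = 1
  c[7] = d·G[:,7] = (01011011001000001000100010)·(00001111111000000011111111) mod 2 = 0+0+0+0+1+0+1+1+0+0+1+0+0+0+0+0+0+0+0+0+1+0+0+0+1+0 mod 2 = 0
  c[8] = d·G[:,8] = (01011011001000001000100010)·(00001000000000000000000000) mod 2 = 0+0+0+0+1+0+0+0+0+0+0+0+0+0+0+0+0+0+0+0+0+0+0+0+0+0 mod 2 = 1
  c[9] = d·G[:,9] = (01011011001000001000100010)·(00000100000000000000000000) mod 2 = 0+0+0+0+0+0+0+0+0+0+0+0+0+0+0+0+0+0+0+0+0+0+0+0+0+0 mod 2 = 0
  c[10] = d·G[:,10] = (01011011001000001000100010)·(00000010000000000000000000) mod 2 = 0+0+0+0+0+0+1+0+0+0+0+0+0+0+0+0+0+0+0+0+0+0+0+0+0+0 mod 2 = 1
  c[11] = d·G[:,11] = (01011011001000001000100010)·(00000001000000000000000000) mod 2 = 0+0+0+0+0+0+0+1+0+0+0+0+0+0+0+0+0+0+0+0+0+0+0+0+0+0 mod 2 = 1
  c[12] = d·G[:,12] = (01011011001000001000100010)·(00000000100000000000000000) mod 2 = 0+0+0+0+0+0+0+0+0+0+0+0+0+0+0+0+0+0+0+0+0+0+0+0+0+0 mod 2 = 0
  c[13] = d·G[:,13] = (01011011001000001000100010)·(00000000010000000000000000) mod 2 = 0+0+0+0+0+0+0+0+0+0+0+0+0+0+0+0+0+0+0+0+0+0+0+0+0+0 mod 2 = 0
  c[14] = d·G[:,14] = (01011011001000001000100010)·(00000000001000000000000000) mod 2 = 0+0+0+0+0+0+0+0+0+0+1+0+0+0+0+0+0+0+0+0+0+0+0+0+0+0 mod 2 = 1
  c[15] = d·G[:,15] = (01011011001000001000100010)·(00000000000111111111111111) mod 2 = 0+0+0+0+0+0+0+0+0+0+0+0+0+0+0+0+1+0+0+0+1+0+0+0+1+0 mod 2 = 1
  c[16] = d·G[:,16] = (01011011001000001000100010)·(00000000000100000000000000) mod 2 = 0+0+0+0+0+0+0+0+0+0+0+0+0+0+0+0+0+0+0+0+0+0+0+0+0+0 mod 2 = 0
  c[17] = d·G[:,17] = (01011011001000001000100010)·(00000000000010000000000000) mod 2 = 0+0+0+0+0+0+0+0+0+0+0+0+0+0+0+0+0+0+0+0+0+0+0+0+0+0 mod 2 = 0
  c[18] = d·G[:,18] = (01011011001000001000100010)·(00000000000001000000000000) mod 2 = 0+0+0+0+0+0+0+0+0+0+0+0+0+0+0+0+0+0+0+0+0+0+0+0+0+0 mod 2 = 0
  c[19] = d·G[:,19] = (01011011001000001000100010)·(00000000000000100000000000) mod 2 = 0+0+0+0+0+0+0+0+0+0+0+0+0+0+0+0+0+0+0+0+0+0+0+0+0+0 mod 2 = 0
  c[20] = d·G[:,20] = (01011011001000001000100010)·(00000000000000010000000000) mod 2 = 0+0+0+0+0+0+0+0+0+0+0+0+0+0+0+0+0+0+0+0+0+0+0+0+0+0 mod 2 = 0
  c[21] = d·G[:,21] = (01011011001000001000100010)·(00000000000000001000000000) mod 2 = 0+0+0+0+0+0+0+0+0+0+0+0+0+0+0+0+1+0+0+0+0+0+0+0+0+0 mod 2 = 1
  c[22] = d·G[:,22] = (01011011001000001000100010)·(00000000000000000100000000) mod 2 = 0+0+0+0+0+0+0+0+0+0+0+0+0+0+0+0+0+0+0+0+0+0+0+0+0+0 mod 2 = 0
  c[23] = d·G[:,23] = (01011011001000001000100010)·(00000000000000000010000000) mod 2 = 0+0+0+0+0+0+0+0+0+0+0+0+0+0+0+0+0+0+0+0+0+0+0+0+0+0 mod 2 = 0
  c[24] = d·G[:,24] = (01011011001000001000100010)·(00000000000000000001000000) mod 2 = 0+0+0+0+0+0+0+0+0+0+0+0+0+0+0+0+0+0+0+0+0+0+0+0+0+0 mod 2 = 0
  c[25] = d·G[:,25] = (01011011001000001000100010)·(00000000000000000000100000) mod 2 = 0+0+0+0+0+0+0+0+0+0+0+0+0+0+0+0+0+0+0+0+1+0+0+0+0+0 mod 2 = 1
  c[26] = d·G[:,26] = (01011011001000001000100010)·(00000000000000000000010000) mod 2 = 0+0+0+0+0+0+0+0+0+0+0+0+0+0+0+0+0+0+0+0+0+0+0+0+0+0 mod 2 = 0
  c[27] = d·G[:,27] = (01011011001000001000100010)·(00000000000000000000001000) mod 2 = 0+0+0+0+0+0+0+0+0+0+0+0+0+0+0+0+0+0+0+0+0+0+0+0+0+0 mod 2 = 0
  c[28] = d·G[:,28] = (01011011001000001000100010)·(00000000000000000000000100) mod 2 = 0+0+0+0+0+0+0+0+0+0+0+0+0+0+0+0+0+0+0+0+0+0+0+0+0+0 mod 2 = 0
  c[29] = d·G[:,29] = (01011011001000001000100010)·(00000000000000000000000010) mod 2 = 0+0+0+0+0+0+0+0+0+0+0+0+0+0+0+0+0+0+0+0+0+0+0+0+1+0 mod 2 = 1
  c[30] = d·G[:,30] = (01011011001000001000100010)·(00000000000000000000000001) mod 2 = 0+0+0+0+0+0+0+0+0+0+0+0+0+0+0+0+0+0+0+0+0+0+0+0+0+0 mod 2 = 0
Codeword = 1000101010110011000001000100010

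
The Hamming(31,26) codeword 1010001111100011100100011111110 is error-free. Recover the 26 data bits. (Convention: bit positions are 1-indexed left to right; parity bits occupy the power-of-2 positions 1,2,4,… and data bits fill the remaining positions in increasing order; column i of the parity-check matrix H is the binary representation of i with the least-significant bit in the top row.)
Parity bits occupy power-of-2 positions; data bits are at positions {3,5,6,7,9,10,11,12,13,14,15,17,18,19,20,21,22,23,24,25,26,27,28,29,30,31} (1-indexed).
Extract: c[3]=1 c[5]=0 c[6]=0 c[7]=1 c[9]=1 c[10]=1 c[11]=1 c[12]=0 c[13]=0 c[14]=0 c[15]=1 c[17]=1 c[18]=0 c[19]=0 c[20]=1 c[21]=0 c[22]=0 c[23]=0 c[24]=1 c[25]=1 c[26]=1 c[27]=1 c[28]=1 c[29]=1 c[30]=1 c[31]=0
Data = 10011110001100100011111110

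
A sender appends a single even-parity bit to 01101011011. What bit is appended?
Sum of data bits: 0+1+1+0+1+0+1+1+0+1+1 = 7.
7 mod 2 = 1, so parity bit = 1.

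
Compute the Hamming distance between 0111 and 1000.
XOR = 1111, count of 1s = 4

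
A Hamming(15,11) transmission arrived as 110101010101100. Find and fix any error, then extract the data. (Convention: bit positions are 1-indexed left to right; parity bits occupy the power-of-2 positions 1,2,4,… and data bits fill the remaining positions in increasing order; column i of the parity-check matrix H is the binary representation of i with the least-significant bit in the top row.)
Syndrome s = H · r^T (mod 2), r = 110101010101100:
  s[0] = (101010101010101)·(110101010101100) mod 2 = 1+0+0+0+0+0+0+0+0+0+0+0+1+0+0 mod 2 = 0
  s[1] = (011001100110011)·(110101010101100) mod 2 = 0+1+0+0+0+1+0+0+0+1+0+0+0+0+0 mod 2 = 1
  s[2] = (000111100001111)·(110101010101100) mod 2 = 0+0+0+1+0+1+0+0+0+0+0+1+1+0+0 mod 2 = 0
  s[3] = (000000011111111)·(110101010101100) mod 2 = 0+0+0+0+0+0+0+1+0+1+0+1+1+0+0 mod 2 = 0
Syndrome = 0100
Column 2 of H equals this syndrome → error at bit 2 (1-indexed).
Flip bit 2: 110101010101100 → 100101010101100
Extract data bits at positions {3,5,6,7,9,10,11,12,13,14,15}: 00100101100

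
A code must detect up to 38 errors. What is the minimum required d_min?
Detecting e errors requires d_min ≥ e + 1 = 38 + 1 = 39.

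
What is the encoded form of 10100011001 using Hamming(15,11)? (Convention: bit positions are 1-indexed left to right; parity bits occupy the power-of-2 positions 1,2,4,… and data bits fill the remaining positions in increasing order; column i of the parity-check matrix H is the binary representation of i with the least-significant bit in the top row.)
Codeword c = d · G (mod 2), d = 10100011001:
  c[0] = d·G[:,0] = (10100011001)·(11011010101) mod 2 = 1+0+0+0+0+0+1+0+0+0+1 mod 2 = 1
  c[1] = d·G[:,1] = (10100011001)·(10110110011) mod 2 = 1+0+1+0+0+0+1+0+0+0+1 mod 2 = 0
  c[2] = d·G[:,2] = (10100011001)·(10000000000) mod 2 = 1+0+0+0+0+0+0+0+0+0+0 mod 2 = 1
  c[3] = d·G[:,3] = (10100011001)·(01110001111) mod 2 = 0+0+1+0+0+0+0+1+0+0+1 mod 2 = 1
  c[4] = d·G[:,4] = (10100011001)·(01000000000) mod 2 = 0+0+0+0+0+0+0+0+0+0+0 mod 2 = 0
  c[5] = d·G[:,5] = (10100011001)·(00100000000) mod 2 = 0+0+1+0+0+0+0+0+0+0+0 mod 2 = 1
  c[6] = d·G[:,6] = (10100011001)·(00010000000) mod 2 = 0+0+0+0+0+0+0+0+0+0+0 mod 2 = 0
  c[7] = d·G[:,7] = (10100011001)·(00001111111) mod 2 = 0+0+0+0+0+0+1+1+0+0+1 mod 2 = 1
  c[8] = d·G[:,8] = (10100011001)·(00001000000) mod 2 = 0+0+0+0+0+0+0+0+0+0+0 mod 2 = 0
  c[9] = d·G[:,9] = (10100011001)·(00000100000) mod 2 = 0+0+0+0+0+0+0+0+0+0+0 mod 2 = 0
  c[10] = d·G[:,10] = (10100011001)·(00000010000) mod 2 = 0+0+0+0+0+0+1+0+0+0+0 mod 2 = 1
  c[11] = d·G[:,11] = (10100011001)·(00000001000) mod 2 = 0+0+0+0+0+0+0+1+0+0+0 mod 2 = 1
  c[12] = d·G[:,12] = (10100011001)·(00000000100) mod 2 = 0+0+0+0+0+0+0+0+0+0+0 mod 2 = 0
  c[13] = d·G[:,13] = (10100011001)·(00000000010) mod 2 = 0+0+0+0+0+0+0+0+0+0+0 mod 2 = 0
  c[14] = d·G[:,14] = (10100011001)·(00000000001) mod 2 = 0+0+0+0+0+0+0+0+0+0+1 mod 2 = 1
Codeword = 101101010011001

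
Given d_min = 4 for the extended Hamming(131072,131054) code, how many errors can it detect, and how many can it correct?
Detection only: up to d_min − 1 = 3 errors.
Correction: up to ⌊(d_min − 1)/2⌋ = ⌊3/2⌋ = 1 errors.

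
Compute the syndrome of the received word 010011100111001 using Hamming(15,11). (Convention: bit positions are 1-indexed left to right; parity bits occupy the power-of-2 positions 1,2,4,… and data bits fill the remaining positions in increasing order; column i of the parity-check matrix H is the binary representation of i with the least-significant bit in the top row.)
Syndrome s = H · r^T (mod 2), r = 010011100111001:
  s[0] = (101010101010101)·(010011100111001) mod 2 = 0+0+0+0+1+0+1+0+0+0+1+0+0+0+1 mod 2 = 0
  s[1] = (011001100110011)·(010011100111001) mod 2 = 0+1+0+0+0+1+1+0+0+1+1+0+0+0+1 mod 2 = 0
  s[2] = (000111100001111)·(010011100111001) mod 2 = 0+0+0+0+1+1+1+0+0+0+0+1+0+0+1 mod 2 = 1
  s[3] = (000000011111111)·(010011100111001) mod 2 = 0+0+0+0+0+0+0+0+0+1+1+1+0+0+1 mod 2 = 0
Syndrome = 0010
Non-zero syndrome: error at position 4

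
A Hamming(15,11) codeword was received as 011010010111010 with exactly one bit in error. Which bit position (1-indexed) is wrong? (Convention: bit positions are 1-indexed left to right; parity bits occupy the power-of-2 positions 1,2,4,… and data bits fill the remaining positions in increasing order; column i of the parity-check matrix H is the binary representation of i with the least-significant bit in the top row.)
Syndrome s = H · r^T (mod 2), r = 011010010111010:
  s[0] = (101010101010101)·(011010010111010) mod 2 = 0+0+1+0+1+0+0+0+0+0+1+0+0+0+0 mod 2 = 1
  s[1] = (011001100110011)·(011010010111010) mod 2 = 0+1+1+0+0+0+0+0+0+1+1+0+0+1+0 mod 2 = 1
  s[2] = (000111100001111)·(011010010111010) mod 2 = 0+0+0+0+1+0+0+0+0+0+0+1+0+1+0 mod 2 = 1
  s[3] = (000000011111111)·(011010010111010) mod 2 = 0+0+0+0+0+0+0+1+0+1+1+1+0+1+0 mod 2 = 1
Syndrome = 1111
Column i of H is the binary representation of i, so the syndrome is the binary index of the flipped bit.
Read s = 1111 with s[0] as LSB: 1·2^0 + 1·2^1 + 1·2^2 + 1·2^3 = 15.
Error is at bit position 15.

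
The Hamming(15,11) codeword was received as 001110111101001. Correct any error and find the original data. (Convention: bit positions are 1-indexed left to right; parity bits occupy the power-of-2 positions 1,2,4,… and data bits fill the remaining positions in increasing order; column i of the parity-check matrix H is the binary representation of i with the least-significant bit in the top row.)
Syndrome s = H · r^T (mod 2), r = 001110111101001:
  s[0] = (101010101010101)·(001110111101001) mod 2 = 0+0+1+0+1+0+1+0+1+0+0+0+0+0+1 mod 2 = 1
  s[1] = (011001100110011)·(001110111101001) mod 2 = 0+0+1+0+0+0+1+0+0+1+0+0+0+0+1 mod 2 = 0
  s[2] = (000111100001111)·(001110111101001) mod 2 = 0+0+0+1+1+0+1+0+0+0+0+1+0+0+1 mod 2 = 1
  s[3] = (000000011111111)·(001110111101001) mod 2 = 0+0+0+0+0+0+0+1+1+1+0+1+0+0+1 mod 2 = 1
Syndrome = 1011
Column 13 of H equals this syndrome → error at bit 13 (1-indexed).
Flip bit 13: 001110111101001 → 001110111101101
Extract data bits at positions {3,5,6,7,9,10,11,12,13,14,15}: 11011101101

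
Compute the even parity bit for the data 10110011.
Sum of data bits: 1+0+1+1+0+0+1+1 = 5.
5 mod 2 = 1, so parity bit = 1.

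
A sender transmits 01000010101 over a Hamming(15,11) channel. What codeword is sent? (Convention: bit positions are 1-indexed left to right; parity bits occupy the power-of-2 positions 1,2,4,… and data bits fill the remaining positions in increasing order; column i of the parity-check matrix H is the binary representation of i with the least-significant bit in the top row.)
Codeword c = d · G (mod 2), d = 01000010101:
  c[0] = d·G[:,0] = (01000010101)·(11011010101) mod 2 = 0+1+0+0+0+0+1+0+1+0+1 mod 2 = 0
  c[1] = d·G[:,1] = (01000010101)·(10110110011) mod 2 = 0+0+0+0+0+0+1+0+0+0+1 mod 2 = 0
  c[2] = d·G[:,2] = (01000010101)·(10000000000) mod 2 = 0+0+0+0+0+0+0+0+0+0+0 mod 2 = 0
  c[3] = d·G[:,3] = (01000010101)·(01110001111) mod 2 = 0+1+0+0+0+0+0+0+1+0+1 mod 2 = 1
  c[4] = d·G[:,4] = (01000010101)·(01000000000) mod 2 = 0+1+0+0+0+0+0+0+0+0+0 mod 2 = 1
  c[5] = d·G[:,5] = (01000010101)·(00100000000) mod 2 = 0+0+0+0+0+0+0+0+0+0+0 mod 2 = 0
  c[6] = d·G[:,6] = (01000010101)·(00010000000) mod 2 = 0+0+0+0+0+0+0+0+0+0+0 mod 2 = 0
  c[7] = d·G[:,7] = (01000010101)·(00001111111) mod 2 = 0+0+0+0+0+0+1+0+1+0+1 mod 2 = 1
  c[8] = d·G[:,8] = (01000010101)·(00001000000) mod 2 = 0+0+0+0+0+0+0+0+0+0+0 mod 2 = 0
  c[9] = d·G[:,9] = (01000010101)·(00000100000) mod 2 = 0+0+0+0+0+0+0+0+0+0+0 mod 2 = 0
  c[10] = d·G[:,10] = (01000010101)·(00000010000) mod 2 = 0+0+0+0+0+0+1+0+0+0+0 mod 2 = 1
  c[11] = d·G[:,11] = (01000010101)·(00000001000) mod 2 = 0+0+0+0+0+0+0+0+0+0+0 mod 2 = 0
  c[12] = d·G[:,12] = (01000010101)·(00000000100) mod 2 = 0+0+0+0+0+0+0+0+1+0+0 mod 2 = 1
  c[13] = d·G[:,13] = (01000010101)·(00000000010) mod 2 = 0+0+0+0+0+0+0+0+0+0+0 mod 2 = 0
  c[14] = d·G[:,14] = (01000010101)·(00000000001) mod 2 = 0+0+0+0+0+0+0+0+0+0+1 mod 2 = 1
Codeword = 000110010010101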